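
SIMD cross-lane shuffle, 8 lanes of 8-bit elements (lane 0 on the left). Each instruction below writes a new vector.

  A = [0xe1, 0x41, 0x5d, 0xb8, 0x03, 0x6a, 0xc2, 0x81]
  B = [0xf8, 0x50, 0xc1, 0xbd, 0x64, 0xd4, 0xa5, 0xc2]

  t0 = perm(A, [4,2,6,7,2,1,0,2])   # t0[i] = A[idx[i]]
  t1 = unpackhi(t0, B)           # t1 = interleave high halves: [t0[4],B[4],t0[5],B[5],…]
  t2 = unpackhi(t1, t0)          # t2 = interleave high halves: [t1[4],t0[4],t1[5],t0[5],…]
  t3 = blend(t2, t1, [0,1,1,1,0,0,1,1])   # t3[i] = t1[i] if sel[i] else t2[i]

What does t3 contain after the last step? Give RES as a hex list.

  t0: 03 5d c2 81 5d 41 e1 5d
  t1: 5d 64 41 d4 e1 a5 5d c2
  t2: e1 5d a5 41 5d e1 c2 5d
  t3: e1 64 41 d4 5d e1 5d c2

RES = [0xe1, 0x64, 0x41, 0xd4, 0x5d, 0xe1, 0x5d, 0xc2]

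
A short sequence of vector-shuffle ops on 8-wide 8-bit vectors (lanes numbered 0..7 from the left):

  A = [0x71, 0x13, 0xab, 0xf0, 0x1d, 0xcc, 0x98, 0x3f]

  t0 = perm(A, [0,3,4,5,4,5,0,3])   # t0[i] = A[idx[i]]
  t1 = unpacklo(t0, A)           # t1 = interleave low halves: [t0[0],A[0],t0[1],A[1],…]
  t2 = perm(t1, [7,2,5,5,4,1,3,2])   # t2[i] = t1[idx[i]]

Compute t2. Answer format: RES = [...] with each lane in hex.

RES = [ 0xf0  0xf0  0xab  0xab  0x1d  0x71  0x13  0xf0 ]

  t0: 71 f0 1d cc 1d cc 71 f0
  t1: 71 71 f0 13 1d ab cc f0
  t2: f0 f0 ab ab 1d 71 13 f0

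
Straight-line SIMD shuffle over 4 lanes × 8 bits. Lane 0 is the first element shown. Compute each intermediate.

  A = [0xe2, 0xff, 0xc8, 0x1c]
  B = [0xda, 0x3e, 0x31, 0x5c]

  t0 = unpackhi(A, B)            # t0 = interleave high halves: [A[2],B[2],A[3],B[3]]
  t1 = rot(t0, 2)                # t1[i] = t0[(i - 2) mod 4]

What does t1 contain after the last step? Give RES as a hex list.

RES = [0x1c, 0x5c, 0xc8, 0x31]

  t0: c8 31 1c 5c
  t1: 1c 5c c8 31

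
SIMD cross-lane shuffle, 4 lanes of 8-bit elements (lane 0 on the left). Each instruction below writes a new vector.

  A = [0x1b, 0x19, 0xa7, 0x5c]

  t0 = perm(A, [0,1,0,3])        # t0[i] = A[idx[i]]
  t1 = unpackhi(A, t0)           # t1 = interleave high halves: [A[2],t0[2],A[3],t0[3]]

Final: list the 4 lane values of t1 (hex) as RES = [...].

  t0: 1b 19 1b 5c
  t1: a7 1b 5c 5c

RES = [0xa7, 0x1b, 0x5c, 0x5c]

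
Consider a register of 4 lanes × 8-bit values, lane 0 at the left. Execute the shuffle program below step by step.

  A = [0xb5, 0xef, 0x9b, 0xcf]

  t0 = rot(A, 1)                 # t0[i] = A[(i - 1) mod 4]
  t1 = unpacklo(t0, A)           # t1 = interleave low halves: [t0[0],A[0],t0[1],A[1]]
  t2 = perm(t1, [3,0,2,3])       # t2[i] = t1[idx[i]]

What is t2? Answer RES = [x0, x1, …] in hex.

→ t0 |cf|b5|ef|9b|
→ t1 |cf|b5|b5|ef|
→ t2 |ef|cf|b5|ef|

RES = [ 0xef  0xcf  0xb5  0xef ]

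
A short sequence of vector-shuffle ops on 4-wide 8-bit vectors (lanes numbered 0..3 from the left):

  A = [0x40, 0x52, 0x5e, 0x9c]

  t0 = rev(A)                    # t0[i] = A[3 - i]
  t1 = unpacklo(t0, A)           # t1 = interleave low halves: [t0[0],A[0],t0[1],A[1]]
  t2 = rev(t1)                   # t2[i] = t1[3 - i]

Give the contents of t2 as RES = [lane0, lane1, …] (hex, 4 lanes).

RES = [0x52, 0x5e, 0x40, 0x9c]

→ t0 |9c|5e|52|40|
→ t1 |9c|40|5e|52|
→ t2 |52|5e|40|9c|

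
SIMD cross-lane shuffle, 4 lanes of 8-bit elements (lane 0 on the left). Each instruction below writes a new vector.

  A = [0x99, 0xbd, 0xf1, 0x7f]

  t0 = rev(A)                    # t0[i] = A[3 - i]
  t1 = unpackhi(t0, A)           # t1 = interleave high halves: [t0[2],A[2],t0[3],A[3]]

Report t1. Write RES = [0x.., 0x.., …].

RES = [ 0xbd  0xf1  0x99  0x7f ]

→ t0 |7f|f1|bd|99|
→ t1 |bd|f1|99|7f|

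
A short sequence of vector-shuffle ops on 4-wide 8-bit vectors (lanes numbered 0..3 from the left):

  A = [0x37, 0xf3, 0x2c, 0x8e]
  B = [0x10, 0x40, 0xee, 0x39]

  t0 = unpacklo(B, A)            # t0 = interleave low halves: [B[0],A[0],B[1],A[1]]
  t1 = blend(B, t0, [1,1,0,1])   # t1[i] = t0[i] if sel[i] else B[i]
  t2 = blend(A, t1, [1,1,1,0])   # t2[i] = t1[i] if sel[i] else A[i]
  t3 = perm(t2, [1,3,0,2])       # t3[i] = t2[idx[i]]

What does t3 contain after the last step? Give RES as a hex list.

t0 = [0x10, 0x37, 0x40, 0xf3]
t1 = [0x10, 0x37, 0xee, 0xf3]
t2 = [0x10, 0x37, 0xee, 0x8e]
t3 = [0x37, 0x8e, 0x10, 0xee]

RES = [ 0x37  0x8e  0x10  0xee ]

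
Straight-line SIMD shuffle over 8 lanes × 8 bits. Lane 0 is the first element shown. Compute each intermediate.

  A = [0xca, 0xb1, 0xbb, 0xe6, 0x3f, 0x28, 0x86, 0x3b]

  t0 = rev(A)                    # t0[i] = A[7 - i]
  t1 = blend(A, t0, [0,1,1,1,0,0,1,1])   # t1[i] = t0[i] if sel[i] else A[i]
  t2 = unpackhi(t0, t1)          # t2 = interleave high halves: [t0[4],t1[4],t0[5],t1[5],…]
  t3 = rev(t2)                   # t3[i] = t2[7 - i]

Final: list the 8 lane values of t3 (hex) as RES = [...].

t0 = [0x3b, 0x86, 0x28, 0x3f, 0xe6, 0xbb, 0xb1, 0xca]
t1 = [0xca, 0x86, 0x28, 0x3f, 0x3f, 0x28, 0xb1, 0xca]
t2 = [0xe6, 0x3f, 0xbb, 0x28, 0xb1, 0xb1, 0xca, 0xca]
t3 = [0xca, 0xca, 0xb1, 0xb1, 0x28, 0xbb, 0x3f, 0xe6]

RES = [ 0xca  0xca  0xb1  0xb1  0x28  0xbb  0x3f  0xe6 ]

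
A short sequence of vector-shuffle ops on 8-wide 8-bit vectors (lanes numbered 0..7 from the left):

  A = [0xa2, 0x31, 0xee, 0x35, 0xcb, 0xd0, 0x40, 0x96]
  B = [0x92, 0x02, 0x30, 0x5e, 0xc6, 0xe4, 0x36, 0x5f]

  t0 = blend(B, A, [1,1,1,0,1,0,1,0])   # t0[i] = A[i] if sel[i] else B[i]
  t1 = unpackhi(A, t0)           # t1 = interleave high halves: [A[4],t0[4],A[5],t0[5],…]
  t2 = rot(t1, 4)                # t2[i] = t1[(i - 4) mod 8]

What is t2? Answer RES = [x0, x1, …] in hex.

RES = [ 0x40  0x40  0x96  0x5f  0xcb  0xcb  0xd0  0xe4 ]

t0 = [0xa2, 0x31, 0xee, 0x5e, 0xcb, 0xe4, 0x40, 0x5f]
t1 = [0xcb, 0xcb, 0xd0, 0xe4, 0x40, 0x40, 0x96, 0x5f]
t2 = [0x40, 0x40, 0x96, 0x5f, 0xcb, 0xcb, 0xd0, 0xe4]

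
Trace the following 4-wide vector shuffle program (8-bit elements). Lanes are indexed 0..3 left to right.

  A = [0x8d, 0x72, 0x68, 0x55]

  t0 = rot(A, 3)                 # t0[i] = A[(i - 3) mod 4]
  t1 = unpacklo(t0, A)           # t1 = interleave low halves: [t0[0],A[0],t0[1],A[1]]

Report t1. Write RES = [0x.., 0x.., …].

  t0: 72 68 55 8d
  t1: 72 8d 68 72

RES = [0x72, 0x8d, 0x68, 0x72]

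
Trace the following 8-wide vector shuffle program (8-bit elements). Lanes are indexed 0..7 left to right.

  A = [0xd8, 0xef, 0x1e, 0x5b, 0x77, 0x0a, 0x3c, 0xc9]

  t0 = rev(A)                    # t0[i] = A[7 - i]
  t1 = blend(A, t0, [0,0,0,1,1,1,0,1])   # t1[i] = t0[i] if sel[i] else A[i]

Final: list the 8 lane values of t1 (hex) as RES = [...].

RES = [0xd8, 0xef, 0x1e, 0x77, 0x5b, 0x1e, 0x3c, 0xd8]

→ t0 |c9|3c|0a|77|5b|1e|ef|d8|
→ t1 |d8|ef|1e|77|5b|1e|3c|d8|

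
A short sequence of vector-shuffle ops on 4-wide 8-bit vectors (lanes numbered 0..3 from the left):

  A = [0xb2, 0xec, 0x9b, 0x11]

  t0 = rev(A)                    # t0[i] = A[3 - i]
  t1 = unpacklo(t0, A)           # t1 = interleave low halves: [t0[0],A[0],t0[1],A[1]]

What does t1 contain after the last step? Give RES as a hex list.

t0 = [0x11, 0x9b, 0xec, 0xb2]
t1 = [0x11, 0xb2, 0x9b, 0xec]

RES = [0x11, 0xb2, 0x9b, 0xec]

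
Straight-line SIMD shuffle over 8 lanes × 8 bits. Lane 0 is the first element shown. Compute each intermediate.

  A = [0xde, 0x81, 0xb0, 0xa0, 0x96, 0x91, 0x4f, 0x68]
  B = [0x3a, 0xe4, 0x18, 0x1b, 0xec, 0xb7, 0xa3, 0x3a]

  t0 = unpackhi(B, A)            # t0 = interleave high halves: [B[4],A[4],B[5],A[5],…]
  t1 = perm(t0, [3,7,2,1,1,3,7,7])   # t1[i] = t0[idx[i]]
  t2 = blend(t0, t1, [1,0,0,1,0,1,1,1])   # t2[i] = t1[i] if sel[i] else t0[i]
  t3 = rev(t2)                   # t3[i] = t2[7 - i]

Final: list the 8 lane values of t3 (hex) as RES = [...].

→ t0 |ec|96|b7|91|a3|4f|3a|68|
→ t1 |91|68|b7|96|96|91|68|68|
→ t2 |91|96|b7|96|a3|91|68|68|
→ t3 |68|68|91|a3|96|b7|96|91|

RES = [0x68, 0x68, 0x91, 0xa3, 0x96, 0xb7, 0x96, 0x91]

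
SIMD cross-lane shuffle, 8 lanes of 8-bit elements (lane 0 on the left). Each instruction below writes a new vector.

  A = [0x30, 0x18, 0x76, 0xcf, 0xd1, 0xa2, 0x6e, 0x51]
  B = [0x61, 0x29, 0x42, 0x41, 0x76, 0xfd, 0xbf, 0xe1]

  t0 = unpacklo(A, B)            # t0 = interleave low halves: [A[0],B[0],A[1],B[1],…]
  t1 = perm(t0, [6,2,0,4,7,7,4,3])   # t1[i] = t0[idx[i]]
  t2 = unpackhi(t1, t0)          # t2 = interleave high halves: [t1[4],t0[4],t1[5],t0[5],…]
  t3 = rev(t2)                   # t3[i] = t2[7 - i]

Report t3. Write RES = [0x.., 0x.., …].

  t0: 30 61 18 29 76 42 cf 41
  t1: cf 18 30 76 41 41 76 29
  t2: 41 76 41 42 76 cf 29 41
  t3: 41 29 cf 76 42 41 76 41

RES = [0x41, 0x29, 0xcf, 0x76, 0x42, 0x41, 0x76, 0x41]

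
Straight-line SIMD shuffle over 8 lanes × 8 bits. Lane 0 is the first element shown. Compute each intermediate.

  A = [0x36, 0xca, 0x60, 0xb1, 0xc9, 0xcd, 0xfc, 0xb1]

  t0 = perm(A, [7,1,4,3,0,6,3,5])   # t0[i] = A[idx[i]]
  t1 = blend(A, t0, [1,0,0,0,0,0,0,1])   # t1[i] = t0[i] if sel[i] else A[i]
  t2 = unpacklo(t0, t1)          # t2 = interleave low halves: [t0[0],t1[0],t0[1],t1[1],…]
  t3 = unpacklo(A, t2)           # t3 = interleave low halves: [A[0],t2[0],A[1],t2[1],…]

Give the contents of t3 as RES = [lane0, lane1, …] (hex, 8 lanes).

RES = [0x36, 0xb1, 0xca, 0xb1, 0x60, 0xca, 0xb1, 0xca]

t0 = [0xb1, 0xca, 0xc9, 0xb1, 0x36, 0xfc, 0xb1, 0xcd]
t1 = [0xb1, 0xca, 0x60, 0xb1, 0xc9, 0xcd, 0xfc, 0xcd]
t2 = [0xb1, 0xb1, 0xca, 0xca, 0xc9, 0x60, 0xb1, 0xb1]
t3 = [0x36, 0xb1, 0xca, 0xb1, 0x60, 0xca, 0xb1, 0xca]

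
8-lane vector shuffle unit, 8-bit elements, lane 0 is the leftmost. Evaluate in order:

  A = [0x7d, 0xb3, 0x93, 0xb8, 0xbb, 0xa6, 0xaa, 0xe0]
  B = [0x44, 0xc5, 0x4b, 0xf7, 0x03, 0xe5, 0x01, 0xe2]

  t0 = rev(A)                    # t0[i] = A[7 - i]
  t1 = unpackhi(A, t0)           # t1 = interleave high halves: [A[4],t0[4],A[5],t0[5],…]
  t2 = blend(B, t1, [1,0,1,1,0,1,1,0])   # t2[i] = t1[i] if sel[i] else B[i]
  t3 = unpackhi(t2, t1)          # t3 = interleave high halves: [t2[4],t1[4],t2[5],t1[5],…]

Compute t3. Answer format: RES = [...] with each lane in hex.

t0 = [0xe0, 0xaa, 0xa6, 0xbb, 0xb8, 0x93, 0xb3, 0x7d]
t1 = [0xbb, 0xb8, 0xa6, 0x93, 0xaa, 0xb3, 0xe0, 0x7d]
t2 = [0xbb, 0xc5, 0xa6, 0x93, 0x03, 0xb3, 0xe0, 0xe2]
t3 = [0x03, 0xaa, 0xb3, 0xb3, 0xe0, 0xe0, 0xe2, 0x7d]

RES = [0x03, 0xaa, 0xb3, 0xb3, 0xe0, 0xe0, 0xe2, 0x7d]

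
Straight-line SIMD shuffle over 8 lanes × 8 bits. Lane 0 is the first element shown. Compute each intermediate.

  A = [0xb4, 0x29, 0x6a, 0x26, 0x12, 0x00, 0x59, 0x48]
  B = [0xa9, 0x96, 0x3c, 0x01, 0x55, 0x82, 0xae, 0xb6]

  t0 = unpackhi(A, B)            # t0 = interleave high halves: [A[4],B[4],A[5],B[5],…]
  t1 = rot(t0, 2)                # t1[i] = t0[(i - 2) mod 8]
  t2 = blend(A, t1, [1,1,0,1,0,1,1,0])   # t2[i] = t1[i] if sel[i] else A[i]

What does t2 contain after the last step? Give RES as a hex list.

RES = [ 0x48  0xb6  0x6a  0x55  0x12  0x82  0x59  0x48 ]

t0 = [0x12, 0x55, 0x00, 0x82, 0x59, 0xae, 0x48, 0xb6]
t1 = [0x48, 0xb6, 0x12, 0x55, 0x00, 0x82, 0x59, 0xae]
t2 = [0x48, 0xb6, 0x6a, 0x55, 0x12, 0x82, 0x59, 0x48]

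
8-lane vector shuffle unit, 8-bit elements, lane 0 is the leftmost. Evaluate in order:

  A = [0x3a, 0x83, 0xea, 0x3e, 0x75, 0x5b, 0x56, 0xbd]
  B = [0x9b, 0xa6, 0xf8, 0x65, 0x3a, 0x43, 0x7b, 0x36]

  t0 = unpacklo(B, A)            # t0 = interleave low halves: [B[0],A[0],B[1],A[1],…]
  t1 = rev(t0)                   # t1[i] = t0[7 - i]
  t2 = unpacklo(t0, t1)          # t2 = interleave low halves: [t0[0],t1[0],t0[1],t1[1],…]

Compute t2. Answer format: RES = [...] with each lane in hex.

→ t0 |9b|3a|a6|83|f8|ea|65|3e|
→ t1 |3e|65|ea|f8|83|a6|3a|9b|
→ t2 |9b|3e|3a|65|a6|ea|83|f8|

RES = [ 0x9b  0x3e  0x3a  0x65  0xa6  0xea  0x83  0xf8 ]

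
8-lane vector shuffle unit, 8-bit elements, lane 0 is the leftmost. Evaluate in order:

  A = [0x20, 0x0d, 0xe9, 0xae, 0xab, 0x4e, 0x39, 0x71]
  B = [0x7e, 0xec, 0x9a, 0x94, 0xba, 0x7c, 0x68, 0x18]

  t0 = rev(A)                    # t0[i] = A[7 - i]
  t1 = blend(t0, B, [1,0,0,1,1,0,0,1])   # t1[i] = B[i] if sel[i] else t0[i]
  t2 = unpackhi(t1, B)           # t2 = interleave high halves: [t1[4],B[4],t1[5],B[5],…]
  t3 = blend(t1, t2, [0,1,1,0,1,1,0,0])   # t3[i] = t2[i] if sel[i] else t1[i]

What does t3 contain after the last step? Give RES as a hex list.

RES = [0x7e, 0xba, 0xe9, 0x94, 0x0d, 0x68, 0x0d, 0x18]

t0 = [0x71, 0x39, 0x4e, 0xab, 0xae, 0xe9, 0x0d, 0x20]
t1 = [0x7e, 0x39, 0x4e, 0x94, 0xba, 0xe9, 0x0d, 0x18]
t2 = [0xba, 0xba, 0xe9, 0x7c, 0x0d, 0x68, 0x18, 0x18]
t3 = [0x7e, 0xba, 0xe9, 0x94, 0x0d, 0x68, 0x0d, 0x18]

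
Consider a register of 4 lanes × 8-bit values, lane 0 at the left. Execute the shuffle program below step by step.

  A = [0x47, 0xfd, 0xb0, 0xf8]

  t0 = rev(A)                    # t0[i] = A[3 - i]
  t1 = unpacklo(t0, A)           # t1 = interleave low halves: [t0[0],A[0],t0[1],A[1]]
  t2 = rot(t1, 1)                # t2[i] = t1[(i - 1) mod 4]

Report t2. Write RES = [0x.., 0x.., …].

→ t0 |f8|b0|fd|47|
→ t1 |f8|47|b0|fd|
→ t2 |fd|f8|47|b0|

RES = [ 0xfd  0xf8  0x47  0xb0 ]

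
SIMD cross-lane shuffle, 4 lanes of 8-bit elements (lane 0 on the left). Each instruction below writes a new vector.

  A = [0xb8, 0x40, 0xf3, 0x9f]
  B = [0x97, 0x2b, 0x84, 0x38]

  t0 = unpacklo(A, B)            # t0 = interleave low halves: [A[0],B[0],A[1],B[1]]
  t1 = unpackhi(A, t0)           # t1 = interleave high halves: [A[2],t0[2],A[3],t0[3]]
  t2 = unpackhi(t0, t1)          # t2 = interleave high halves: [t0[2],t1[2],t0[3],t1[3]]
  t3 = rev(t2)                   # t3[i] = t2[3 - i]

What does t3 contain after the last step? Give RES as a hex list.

t0 = [0xb8, 0x97, 0x40, 0x2b]
t1 = [0xf3, 0x40, 0x9f, 0x2b]
t2 = [0x40, 0x9f, 0x2b, 0x2b]
t3 = [0x2b, 0x2b, 0x9f, 0x40]

RES = [0x2b, 0x2b, 0x9f, 0x40]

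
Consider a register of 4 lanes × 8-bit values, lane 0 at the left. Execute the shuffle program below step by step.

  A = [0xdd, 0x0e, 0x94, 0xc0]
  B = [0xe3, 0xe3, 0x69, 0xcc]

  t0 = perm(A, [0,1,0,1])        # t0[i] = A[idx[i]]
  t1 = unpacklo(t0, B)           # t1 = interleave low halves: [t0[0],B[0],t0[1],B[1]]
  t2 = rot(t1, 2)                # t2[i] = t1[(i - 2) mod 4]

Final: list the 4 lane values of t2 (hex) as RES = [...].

RES = [0x0e, 0xe3, 0xdd, 0xe3]

→ t0 |dd|0e|dd|0e|
→ t1 |dd|e3|0e|e3|
→ t2 |0e|e3|dd|e3|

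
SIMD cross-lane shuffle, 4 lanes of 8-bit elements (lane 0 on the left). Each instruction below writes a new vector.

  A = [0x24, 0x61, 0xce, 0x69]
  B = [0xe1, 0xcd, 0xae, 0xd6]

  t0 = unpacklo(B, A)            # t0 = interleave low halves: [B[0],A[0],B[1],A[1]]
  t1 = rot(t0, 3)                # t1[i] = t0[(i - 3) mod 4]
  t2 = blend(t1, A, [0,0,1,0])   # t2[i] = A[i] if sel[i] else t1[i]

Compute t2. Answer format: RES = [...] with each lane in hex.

RES = [ 0x24  0xcd  0xce  0xe1 ]

t0 = [0xe1, 0x24, 0xcd, 0x61]
t1 = [0x24, 0xcd, 0x61, 0xe1]
t2 = [0x24, 0xcd, 0xce, 0xe1]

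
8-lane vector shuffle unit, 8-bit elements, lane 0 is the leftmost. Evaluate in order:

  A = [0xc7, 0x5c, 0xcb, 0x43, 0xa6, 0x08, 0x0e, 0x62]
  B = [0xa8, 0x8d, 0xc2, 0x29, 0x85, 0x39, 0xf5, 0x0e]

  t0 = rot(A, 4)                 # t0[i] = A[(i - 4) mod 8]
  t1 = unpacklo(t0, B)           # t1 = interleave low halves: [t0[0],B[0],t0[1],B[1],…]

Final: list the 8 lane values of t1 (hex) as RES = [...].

  t0: a6 08 0e 62 c7 5c cb 43
  t1: a6 a8 08 8d 0e c2 62 29

RES = [ 0xa6  0xa8  0x08  0x8d  0x0e  0xc2  0x62  0x29 ]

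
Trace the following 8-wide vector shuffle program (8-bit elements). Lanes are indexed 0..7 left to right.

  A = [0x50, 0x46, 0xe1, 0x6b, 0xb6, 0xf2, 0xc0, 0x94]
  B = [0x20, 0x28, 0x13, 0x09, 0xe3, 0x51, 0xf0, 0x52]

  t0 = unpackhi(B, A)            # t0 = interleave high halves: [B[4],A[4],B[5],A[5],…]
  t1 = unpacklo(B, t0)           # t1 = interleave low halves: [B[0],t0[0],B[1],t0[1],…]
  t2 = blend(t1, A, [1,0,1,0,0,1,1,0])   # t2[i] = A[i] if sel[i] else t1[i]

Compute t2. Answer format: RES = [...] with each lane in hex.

RES = [ 0x50  0xe3  0xe1  0xb6  0x13  0xf2  0xc0  0xf2 ]

  t0: e3 b6 51 f2 f0 c0 52 94
  t1: 20 e3 28 b6 13 51 09 f2
  t2: 50 e3 e1 b6 13 f2 c0 f2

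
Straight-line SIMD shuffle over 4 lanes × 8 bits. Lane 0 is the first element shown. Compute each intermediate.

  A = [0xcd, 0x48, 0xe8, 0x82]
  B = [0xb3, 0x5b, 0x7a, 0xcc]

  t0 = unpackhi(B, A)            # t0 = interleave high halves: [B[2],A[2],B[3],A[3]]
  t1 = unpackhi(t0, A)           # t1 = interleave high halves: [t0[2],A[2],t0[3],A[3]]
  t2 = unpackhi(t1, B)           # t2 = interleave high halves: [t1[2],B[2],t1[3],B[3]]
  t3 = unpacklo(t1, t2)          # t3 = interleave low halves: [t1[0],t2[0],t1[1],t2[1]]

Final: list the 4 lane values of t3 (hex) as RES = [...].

  t0: 7a e8 cc 82
  t1: cc e8 82 82
  t2: 82 7a 82 cc
  t3: cc 82 e8 7a

RES = [0xcc, 0x82, 0xe8, 0x7a]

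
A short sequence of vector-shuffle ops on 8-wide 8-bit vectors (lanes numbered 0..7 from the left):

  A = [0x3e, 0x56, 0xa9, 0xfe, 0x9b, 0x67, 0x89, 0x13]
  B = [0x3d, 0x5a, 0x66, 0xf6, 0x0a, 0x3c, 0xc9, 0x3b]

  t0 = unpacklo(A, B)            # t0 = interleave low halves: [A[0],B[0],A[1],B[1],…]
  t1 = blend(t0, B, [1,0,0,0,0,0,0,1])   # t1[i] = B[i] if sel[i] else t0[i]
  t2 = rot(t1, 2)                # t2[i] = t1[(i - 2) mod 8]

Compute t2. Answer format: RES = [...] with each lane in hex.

t0 = [0x3e, 0x3d, 0x56, 0x5a, 0xa9, 0x66, 0xfe, 0xf6]
t1 = [0x3d, 0x3d, 0x56, 0x5a, 0xa9, 0x66, 0xfe, 0x3b]
t2 = [0xfe, 0x3b, 0x3d, 0x3d, 0x56, 0x5a, 0xa9, 0x66]

RES = [0xfe, 0x3b, 0x3d, 0x3d, 0x56, 0x5a, 0xa9, 0x66]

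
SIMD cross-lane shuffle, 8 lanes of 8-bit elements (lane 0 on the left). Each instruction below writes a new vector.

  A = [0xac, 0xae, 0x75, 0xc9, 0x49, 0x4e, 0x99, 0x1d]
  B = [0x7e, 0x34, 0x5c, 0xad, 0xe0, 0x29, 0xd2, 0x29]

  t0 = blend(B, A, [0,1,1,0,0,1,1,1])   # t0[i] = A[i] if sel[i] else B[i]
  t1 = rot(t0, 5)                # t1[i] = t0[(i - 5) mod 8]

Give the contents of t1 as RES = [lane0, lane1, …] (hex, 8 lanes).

RES = [ 0xad  0xe0  0x4e  0x99  0x1d  0x7e  0xae  0x75 ]

→ t0 |7e|ae|75|ad|e0|4e|99|1d|
→ t1 |ad|e0|4e|99|1d|7e|ae|75|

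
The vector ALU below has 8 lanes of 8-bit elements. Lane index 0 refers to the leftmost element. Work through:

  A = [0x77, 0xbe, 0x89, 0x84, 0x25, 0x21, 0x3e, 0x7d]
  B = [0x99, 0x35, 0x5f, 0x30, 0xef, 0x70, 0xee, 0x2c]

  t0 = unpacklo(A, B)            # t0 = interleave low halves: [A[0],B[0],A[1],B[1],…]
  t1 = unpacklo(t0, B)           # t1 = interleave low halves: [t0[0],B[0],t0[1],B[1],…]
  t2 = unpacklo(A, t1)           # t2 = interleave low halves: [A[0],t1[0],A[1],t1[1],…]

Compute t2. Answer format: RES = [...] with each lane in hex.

→ t0 |77|99|be|35|89|5f|84|30|
→ t1 |77|99|99|35|be|5f|35|30|
→ t2 |77|77|be|99|89|99|84|35|

RES = [0x77, 0x77, 0xbe, 0x99, 0x89, 0x99, 0x84, 0x35]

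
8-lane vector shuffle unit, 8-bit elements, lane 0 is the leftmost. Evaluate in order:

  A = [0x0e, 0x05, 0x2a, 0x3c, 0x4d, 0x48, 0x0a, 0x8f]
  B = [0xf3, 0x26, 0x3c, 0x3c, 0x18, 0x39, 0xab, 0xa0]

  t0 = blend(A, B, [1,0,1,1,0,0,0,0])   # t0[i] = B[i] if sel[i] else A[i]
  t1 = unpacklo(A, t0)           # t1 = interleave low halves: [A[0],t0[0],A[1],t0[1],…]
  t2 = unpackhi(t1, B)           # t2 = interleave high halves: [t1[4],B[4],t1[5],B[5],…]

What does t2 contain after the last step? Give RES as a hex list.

t0 = [0xf3, 0x05, 0x3c, 0x3c, 0x4d, 0x48, 0x0a, 0x8f]
t1 = [0x0e, 0xf3, 0x05, 0x05, 0x2a, 0x3c, 0x3c, 0x3c]
t2 = [0x2a, 0x18, 0x3c, 0x39, 0x3c, 0xab, 0x3c, 0xa0]

RES = [0x2a, 0x18, 0x3c, 0x39, 0x3c, 0xab, 0x3c, 0xa0]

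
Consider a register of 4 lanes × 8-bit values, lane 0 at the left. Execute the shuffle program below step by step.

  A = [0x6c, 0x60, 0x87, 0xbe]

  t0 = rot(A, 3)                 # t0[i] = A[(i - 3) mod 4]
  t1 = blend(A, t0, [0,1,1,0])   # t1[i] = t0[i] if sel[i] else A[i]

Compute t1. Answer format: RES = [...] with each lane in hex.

RES = [ 0x6c  0x87  0xbe  0xbe ]

t0 = [0x60, 0x87, 0xbe, 0x6c]
t1 = [0x6c, 0x87, 0xbe, 0xbe]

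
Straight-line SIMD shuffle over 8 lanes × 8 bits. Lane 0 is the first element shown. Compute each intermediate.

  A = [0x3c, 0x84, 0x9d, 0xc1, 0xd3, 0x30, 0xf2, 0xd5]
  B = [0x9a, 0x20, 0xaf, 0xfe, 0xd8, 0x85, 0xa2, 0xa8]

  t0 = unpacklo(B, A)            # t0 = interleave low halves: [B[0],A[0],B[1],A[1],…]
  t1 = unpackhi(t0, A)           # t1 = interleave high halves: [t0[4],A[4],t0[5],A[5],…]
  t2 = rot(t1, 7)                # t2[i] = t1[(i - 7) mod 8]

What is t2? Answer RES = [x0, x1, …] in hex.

RES = [ 0xd3  0x9d  0x30  0xfe  0xf2  0xc1  0xd5  0xaf ]

t0 = [0x9a, 0x3c, 0x20, 0x84, 0xaf, 0x9d, 0xfe, 0xc1]
t1 = [0xaf, 0xd3, 0x9d, 0x30, 0xfe, 0xf2, 0xc1, 0xd5]
t2 = [0xd3, 0x9d, 0x30, 0xfe, 0xf2, 0xc1, 0xd5, 0xaf]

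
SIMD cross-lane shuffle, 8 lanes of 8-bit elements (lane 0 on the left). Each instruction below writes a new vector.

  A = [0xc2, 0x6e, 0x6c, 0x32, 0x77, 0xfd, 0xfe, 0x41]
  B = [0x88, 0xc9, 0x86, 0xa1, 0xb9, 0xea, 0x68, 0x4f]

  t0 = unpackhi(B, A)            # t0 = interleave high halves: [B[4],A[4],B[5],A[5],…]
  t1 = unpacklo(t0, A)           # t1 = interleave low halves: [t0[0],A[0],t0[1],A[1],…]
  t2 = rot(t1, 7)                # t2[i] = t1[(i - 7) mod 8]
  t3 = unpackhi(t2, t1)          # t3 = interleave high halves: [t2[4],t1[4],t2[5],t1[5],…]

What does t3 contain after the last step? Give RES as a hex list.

RES = [ 0x6c  0xea  0xfd  0x6c  0x32  0xfd  0xb9  0x32 ]

t0 = [0xb9, 0x77, 0xea, 0xfd, 0x68, 0xfe, 0x4f, 0x41]
t1 = [0xb9, 0xc2, 0x77, 0x6e, 0xea, 0x6c, 0xfd, 0x32]
t2 = [0xc2, 0x77, 0x6e, 0xea, 0x6c, 0xfd, 0x32, 0xb9]
t3 = [0x6c, 0xea, 0xfd, 0x6c, 0x32, 0xfd, 0xb9, 0x32]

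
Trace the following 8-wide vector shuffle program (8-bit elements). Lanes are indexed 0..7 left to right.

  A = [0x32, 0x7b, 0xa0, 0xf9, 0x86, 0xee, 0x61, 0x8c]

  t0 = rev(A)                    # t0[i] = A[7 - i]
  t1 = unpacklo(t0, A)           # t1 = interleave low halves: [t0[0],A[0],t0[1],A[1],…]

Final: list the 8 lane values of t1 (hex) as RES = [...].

  t0: 8c 61 ee 86 f9 a0 7b 32
  t1: 8c 32 61 7b ee a0 86 f9

RES = [ 0x8c  0x32  0x61  0x7b  0xee  0xa0  0x86  0xf9 ]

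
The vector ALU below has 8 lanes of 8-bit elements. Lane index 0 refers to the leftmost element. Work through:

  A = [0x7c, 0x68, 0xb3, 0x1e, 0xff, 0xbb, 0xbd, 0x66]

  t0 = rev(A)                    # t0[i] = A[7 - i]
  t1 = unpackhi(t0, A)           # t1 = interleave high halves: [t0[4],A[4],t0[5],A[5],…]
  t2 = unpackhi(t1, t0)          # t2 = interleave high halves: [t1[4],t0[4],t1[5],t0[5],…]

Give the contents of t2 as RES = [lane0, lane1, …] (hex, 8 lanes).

RES = [ 0x68  0x1e  0xbd  0xb3  0x7c  0x68  0x66  0x7c ]

t0 = [0x66, 0xbd, 0xbb, 0xff, 0x1e, 0xb3, 0x68, 0x7c]
t1 = [0x1e, 0xff, 0xb3, 0xbb, 0x68, 0xbd, 0x7c, 0x66]
t2 = [0x68, 0x1e, 0xbd, 0xb3, 0x7c, 0x68, 0x66, 0x7c]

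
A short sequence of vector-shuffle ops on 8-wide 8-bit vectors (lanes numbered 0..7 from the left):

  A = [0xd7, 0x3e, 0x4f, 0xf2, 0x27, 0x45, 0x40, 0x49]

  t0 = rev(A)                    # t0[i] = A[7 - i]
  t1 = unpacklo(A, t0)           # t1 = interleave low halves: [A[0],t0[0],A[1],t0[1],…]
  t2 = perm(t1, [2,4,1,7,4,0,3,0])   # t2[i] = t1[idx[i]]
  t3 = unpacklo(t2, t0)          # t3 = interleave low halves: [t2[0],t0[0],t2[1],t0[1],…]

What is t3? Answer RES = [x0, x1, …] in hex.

t0 = [0x49, 0x40, 0x45, 0x27, 0xf2, 0x4f, 0x3e, 0xd7]
t1 = [0xd7, 0x49, 0x3e, 0x40, 0x4f, 0x45, 0xf2, 0x27]
t2 = [0x3e, 0x4f, 0x49, 0x27, 0x4f, 0xd7, 0x40, 0xd7]
t3 = [0x3e, 0x49, 0x4f, 0x40, 0x49, 0x45, 0x27, 0x27]

RES = [ 0x3e  0x49  0x4f  0x40  0x49  0x45  0x27  0x27 ]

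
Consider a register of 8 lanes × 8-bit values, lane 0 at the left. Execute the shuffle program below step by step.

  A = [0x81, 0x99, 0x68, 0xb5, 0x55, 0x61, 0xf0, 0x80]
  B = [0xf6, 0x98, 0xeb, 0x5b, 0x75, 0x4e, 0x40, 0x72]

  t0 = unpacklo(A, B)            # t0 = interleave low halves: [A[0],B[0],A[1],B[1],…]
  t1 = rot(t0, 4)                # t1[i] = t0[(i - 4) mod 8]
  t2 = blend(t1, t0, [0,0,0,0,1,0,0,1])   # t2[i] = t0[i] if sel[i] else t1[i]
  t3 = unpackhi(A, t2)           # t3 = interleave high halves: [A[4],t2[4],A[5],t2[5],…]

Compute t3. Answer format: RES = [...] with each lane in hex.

  t0: 81 f6 99 98 68 eb b5 5b
  t1: 68 eb b5 5b 81 f6 99 98
  t2: 68 eb b5 5b 68 f6 99 5b
  t3: 55 68 61 f6 f0 99 80 5b

RES = [ 0x55  0x68  0x61  0xf6  0xf0  0x99  0x80  0x5b ]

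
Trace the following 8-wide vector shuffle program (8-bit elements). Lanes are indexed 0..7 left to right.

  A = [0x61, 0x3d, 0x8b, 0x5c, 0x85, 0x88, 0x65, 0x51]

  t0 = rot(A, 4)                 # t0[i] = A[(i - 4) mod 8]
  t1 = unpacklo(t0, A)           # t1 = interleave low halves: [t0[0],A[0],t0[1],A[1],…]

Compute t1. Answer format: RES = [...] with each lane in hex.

RES = [0x85, 0x61, 0x88, 0x3d, 0x65, 0x8b, 0x51, 0x5c]

t0 = [0x85, 0x88, 0x65, 0x51, 0x61, 0x3d, 0x8b, 0x5c]
t1 = [0x85, 0x61, 0x88, 0x3d, 0x65, 0x8b, 0x51, 0x5c]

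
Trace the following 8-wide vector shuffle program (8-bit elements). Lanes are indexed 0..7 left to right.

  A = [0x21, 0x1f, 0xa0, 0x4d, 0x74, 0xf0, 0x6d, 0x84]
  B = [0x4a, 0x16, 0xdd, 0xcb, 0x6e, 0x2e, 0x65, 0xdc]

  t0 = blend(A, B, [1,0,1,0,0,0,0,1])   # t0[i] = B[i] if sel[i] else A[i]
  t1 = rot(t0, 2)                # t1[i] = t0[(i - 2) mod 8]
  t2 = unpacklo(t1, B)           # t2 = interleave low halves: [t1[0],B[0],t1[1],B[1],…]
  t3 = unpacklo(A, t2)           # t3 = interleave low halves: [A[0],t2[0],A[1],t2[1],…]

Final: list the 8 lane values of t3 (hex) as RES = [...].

  t0: 4a 1f dd 4d 74 f0 6d dc
  t1: 6d dc 4a 1f dd 4d 74 f0
  t2: 6d 4a dc 16 4a dd 1f cb
  t3: 21 6d 1f 4a a0 dc 4d 16

RES = [ 0x21  0x6d  0x1f  0x4a  0xa0  0xdc  0x4d  0x16 ]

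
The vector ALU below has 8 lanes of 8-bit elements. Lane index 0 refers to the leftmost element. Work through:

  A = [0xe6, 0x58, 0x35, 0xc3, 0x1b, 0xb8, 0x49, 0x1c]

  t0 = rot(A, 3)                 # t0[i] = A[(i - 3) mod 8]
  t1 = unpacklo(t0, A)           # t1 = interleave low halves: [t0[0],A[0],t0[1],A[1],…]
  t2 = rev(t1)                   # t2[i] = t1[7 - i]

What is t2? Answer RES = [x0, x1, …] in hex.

t0 = [0xb8, 0x49, 0x1c, 0xe6, 0x58, 0x35, 0xc3, 0x1b]
t1 = [0xb8, 0xe6, 0x49, 0x58, 0x1c, 0x35, 0xe6, 0xc3]
t2 = [0xc3, 0xe6, 0x35, 0x1c, 0x58, 0x49, 0xe6, 0xb8]

RES = [ 0xc3  0xe6  0x35  0x1c  0x58  0x49  0xe6  0xb8 ]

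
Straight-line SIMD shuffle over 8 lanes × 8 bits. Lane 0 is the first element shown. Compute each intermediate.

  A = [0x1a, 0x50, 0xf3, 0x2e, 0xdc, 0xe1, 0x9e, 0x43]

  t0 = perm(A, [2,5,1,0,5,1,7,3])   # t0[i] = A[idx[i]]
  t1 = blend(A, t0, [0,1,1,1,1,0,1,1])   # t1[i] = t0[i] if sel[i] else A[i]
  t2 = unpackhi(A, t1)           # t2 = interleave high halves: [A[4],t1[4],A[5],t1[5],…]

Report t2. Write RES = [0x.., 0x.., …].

t0 = [0xf3, 0xe1, 0x50, 0x1a, 0xe1, 0x50, 0x43, 0x2e]
t1 = [0x1a, 0xe1, 0x50, 0x1a, 0xe1, 0xe1, 0x43, 0x2e]
t2 = [0xdc, 0xe1, 0xe1, 0xe1, 0x9e, 0x43, 0x43, 0x2e]

RES = [ 0xdc  0xe1  0xe1  0xe1  0x9e  0x43  0x43  0x2e ]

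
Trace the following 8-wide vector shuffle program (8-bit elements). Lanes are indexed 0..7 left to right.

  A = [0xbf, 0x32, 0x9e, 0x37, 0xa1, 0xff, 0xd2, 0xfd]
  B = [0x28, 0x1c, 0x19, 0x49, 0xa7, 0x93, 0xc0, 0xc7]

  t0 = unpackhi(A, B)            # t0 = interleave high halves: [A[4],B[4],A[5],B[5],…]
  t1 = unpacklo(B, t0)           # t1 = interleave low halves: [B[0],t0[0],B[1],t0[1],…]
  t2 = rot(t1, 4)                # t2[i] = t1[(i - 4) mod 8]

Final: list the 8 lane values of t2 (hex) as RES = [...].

→ t0 |a1|a7|ff|93|d2|c0|fd|c7|
→ t1 |28|a1|1c|a7|19|ff|49|93|
→ t2 |19|ff|49|93|28|a1|1c|a7|

RES = [ 0x19  0xff  0x49  0x93  0x28  0xa1  0x1c  0xa7 ]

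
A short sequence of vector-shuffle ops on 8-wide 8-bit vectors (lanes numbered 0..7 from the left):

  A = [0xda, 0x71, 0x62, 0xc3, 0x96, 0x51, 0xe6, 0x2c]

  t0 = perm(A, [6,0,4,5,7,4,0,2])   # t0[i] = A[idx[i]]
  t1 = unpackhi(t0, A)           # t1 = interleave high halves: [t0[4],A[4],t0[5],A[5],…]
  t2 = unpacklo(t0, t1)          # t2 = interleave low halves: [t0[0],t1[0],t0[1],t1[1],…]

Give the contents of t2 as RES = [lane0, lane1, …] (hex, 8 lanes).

RES = [0xe6, 0x2c, 0xda, 0x96, 0x96, 0x96, 0x51, 0x51]

→ t0 |e6|da|96|51|2c|96|da|62|
→ t1 |2c|96|96|51|da|e6|62|2c|
→ t2 |e6|2c|da|96|96|96|51|51|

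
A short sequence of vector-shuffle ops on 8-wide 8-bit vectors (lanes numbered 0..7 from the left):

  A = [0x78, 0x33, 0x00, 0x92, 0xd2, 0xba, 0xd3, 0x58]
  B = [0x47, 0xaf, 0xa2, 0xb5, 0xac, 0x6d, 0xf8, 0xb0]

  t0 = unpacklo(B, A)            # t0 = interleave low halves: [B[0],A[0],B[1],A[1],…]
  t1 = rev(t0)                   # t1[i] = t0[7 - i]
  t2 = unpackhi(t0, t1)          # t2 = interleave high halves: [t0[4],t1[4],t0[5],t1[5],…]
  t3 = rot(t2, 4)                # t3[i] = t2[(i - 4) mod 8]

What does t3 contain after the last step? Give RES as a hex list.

RES = [0xb5, 0x78, 0x92, 0x47, 0xa2, 0x33, 0x00, 0xaf]

  t0: 47 78 af 33 a2 00 b5 92
  t1: 92 b5 00 a2 33 af 78 47
  t2: a2 33 00 af b5 78 92 47
  t3: b5 78 92 47 a2 33 00 af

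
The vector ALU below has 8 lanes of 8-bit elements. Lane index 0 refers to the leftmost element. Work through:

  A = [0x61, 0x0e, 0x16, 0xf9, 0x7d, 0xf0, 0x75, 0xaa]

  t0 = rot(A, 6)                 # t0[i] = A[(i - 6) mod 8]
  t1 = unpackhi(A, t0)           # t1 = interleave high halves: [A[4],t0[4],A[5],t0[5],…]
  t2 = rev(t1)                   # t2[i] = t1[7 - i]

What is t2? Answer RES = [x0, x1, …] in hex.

→ t0 |16|f9|7d|f0|75|aa|61|0e|
→ t1 |7d|75|f0|aa|75|61|aa|0e|
→ t2 |0e|aa|61|75|aa|f0|75|7d|

RES = [0x0e, 0xaa, 0x61, 0x75, 0xaa, 0xf0, 0x75, 0x7d]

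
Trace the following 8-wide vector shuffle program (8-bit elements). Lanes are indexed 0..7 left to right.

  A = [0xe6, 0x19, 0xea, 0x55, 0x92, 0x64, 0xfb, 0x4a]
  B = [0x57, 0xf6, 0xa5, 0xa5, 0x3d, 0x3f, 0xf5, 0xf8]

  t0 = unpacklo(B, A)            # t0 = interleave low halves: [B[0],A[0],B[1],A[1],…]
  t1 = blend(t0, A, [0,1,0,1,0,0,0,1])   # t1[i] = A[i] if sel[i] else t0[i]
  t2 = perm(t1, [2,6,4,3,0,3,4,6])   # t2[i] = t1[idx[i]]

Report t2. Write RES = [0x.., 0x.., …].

RES = [0xf6, 0xa5, 0xa5, 0x55, 0x57, 0x55, 0xa5, 0xa5]

t0 = [0x57, 0xe6, 0xf6, 0x19, 0xa5, 0xea, 0xa5, 0x55]
t1 = [0x57, 0x19, 0xf6, 0x55, 0xa5, 0xea, 0xa5, 0x4a]
t2 = [0xf6, 0xa5, 0xa5, 0x55, 0x57, 0x55, 0xa5, 0xa5]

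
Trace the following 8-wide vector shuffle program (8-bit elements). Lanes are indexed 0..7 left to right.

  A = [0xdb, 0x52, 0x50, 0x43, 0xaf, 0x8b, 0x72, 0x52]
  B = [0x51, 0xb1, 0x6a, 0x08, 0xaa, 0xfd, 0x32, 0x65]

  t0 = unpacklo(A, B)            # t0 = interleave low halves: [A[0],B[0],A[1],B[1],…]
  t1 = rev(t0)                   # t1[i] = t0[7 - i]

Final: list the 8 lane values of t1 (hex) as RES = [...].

t0 = [0xdb, 0x51, 0x52, 0xb1, 0x50, 0x6a, 0x43, 0x08]
t1 = [0x08, 0x43, 0x6a, 0x50, 0xb1, 0x52, 0x51, 0xdb]

RES = [ 0x08  0x43  0x6a  0x50  0xb1  0x52  0x51  0xdb ]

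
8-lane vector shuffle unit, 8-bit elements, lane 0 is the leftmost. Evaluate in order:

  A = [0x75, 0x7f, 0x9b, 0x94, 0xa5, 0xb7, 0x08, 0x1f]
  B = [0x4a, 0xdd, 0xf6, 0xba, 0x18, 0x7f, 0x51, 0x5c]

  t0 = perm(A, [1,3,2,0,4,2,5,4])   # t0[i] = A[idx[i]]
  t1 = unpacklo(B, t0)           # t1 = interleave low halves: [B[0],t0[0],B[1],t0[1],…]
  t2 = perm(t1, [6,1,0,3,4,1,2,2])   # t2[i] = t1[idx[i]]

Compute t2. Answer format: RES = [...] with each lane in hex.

RES = [0xba, 0x7f, 0x4a, 0x94, 0xf6, 0x7f, 0xdd, 0xdd]

t0 = [0x7f, 0x94, 0x9b, 0x75, 0xa5, 0x9b, 0xb7, 0xa5]
t1 = [0x4a, 0x7f, 0xdd, 0x94, 0xf6, 0x9b, 0xba, 0x75]
t2 = [0xba, 0x7f, 0x4a, 0x94, 0xf6, 0x7f, 0xdd, 0xdd]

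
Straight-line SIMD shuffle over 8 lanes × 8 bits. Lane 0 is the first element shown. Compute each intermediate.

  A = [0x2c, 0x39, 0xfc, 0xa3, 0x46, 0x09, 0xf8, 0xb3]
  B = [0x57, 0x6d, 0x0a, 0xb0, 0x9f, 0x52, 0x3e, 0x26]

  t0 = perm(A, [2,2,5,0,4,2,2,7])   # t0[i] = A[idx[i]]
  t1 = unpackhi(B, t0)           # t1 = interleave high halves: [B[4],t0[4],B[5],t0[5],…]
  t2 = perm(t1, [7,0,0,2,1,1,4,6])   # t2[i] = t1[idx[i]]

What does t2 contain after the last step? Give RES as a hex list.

RES = [ 0xb3  0x9f  0x9f  0x52  0x46  0x46  0x3e  0x26 ]

  t0: fc fc 09 2c 46 fc fc b3
  t1: 9f 46 52 fc 3e fc 26 b3
  t2: b3 9f 9f 52 46 46 3e 26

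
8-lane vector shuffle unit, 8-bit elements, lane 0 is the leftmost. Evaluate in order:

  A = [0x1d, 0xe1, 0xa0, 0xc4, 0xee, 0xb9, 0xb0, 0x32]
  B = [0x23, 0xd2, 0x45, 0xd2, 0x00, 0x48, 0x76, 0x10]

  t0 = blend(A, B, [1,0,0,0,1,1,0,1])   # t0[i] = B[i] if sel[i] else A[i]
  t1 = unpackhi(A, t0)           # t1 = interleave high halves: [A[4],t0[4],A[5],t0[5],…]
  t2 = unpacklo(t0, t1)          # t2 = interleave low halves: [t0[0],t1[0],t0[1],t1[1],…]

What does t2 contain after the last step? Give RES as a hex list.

RES = [0x23, 0xee, 0xe1, 0x00, 0xa0, 0xb9, 0xc4, 0x48]

t0 = [0x23, 0xe1, 0xa0, 0xc4, 0x00, 0x48, 0xb0, 0x10]
t1 = [0xee, 0x00, 0xb9, 0x48, 0xb0, 0xb0, 0x32, 0x10]
t2 = [0x23, 0xee, 0xe1, 0x00, 0xa0, 0xb9, 0xc4, 0x48]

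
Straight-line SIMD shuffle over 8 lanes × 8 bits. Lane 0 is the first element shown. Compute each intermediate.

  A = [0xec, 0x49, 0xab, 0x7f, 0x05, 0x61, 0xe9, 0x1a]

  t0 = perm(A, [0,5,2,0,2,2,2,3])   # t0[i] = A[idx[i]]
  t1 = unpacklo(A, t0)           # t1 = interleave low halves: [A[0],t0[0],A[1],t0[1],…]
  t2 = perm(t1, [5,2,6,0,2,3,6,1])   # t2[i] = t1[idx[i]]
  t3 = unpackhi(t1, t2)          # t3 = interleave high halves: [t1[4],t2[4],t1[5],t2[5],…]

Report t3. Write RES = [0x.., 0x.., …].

→ t0 |ec|61|ab|ec|ab|ab|ab|7f|
→ t1 |ec|ec|49|61|ab|ab|7f|ec|
→ t2 |ab|49|7f|ec|49|61|7f|ec|
→ t3 |ab|49|ab|61|7f|7f|ec|ec|

RES = [0xab, 0x49, 0xab, 0x61, 0x7f, 0x7f, 0xec, 0xec]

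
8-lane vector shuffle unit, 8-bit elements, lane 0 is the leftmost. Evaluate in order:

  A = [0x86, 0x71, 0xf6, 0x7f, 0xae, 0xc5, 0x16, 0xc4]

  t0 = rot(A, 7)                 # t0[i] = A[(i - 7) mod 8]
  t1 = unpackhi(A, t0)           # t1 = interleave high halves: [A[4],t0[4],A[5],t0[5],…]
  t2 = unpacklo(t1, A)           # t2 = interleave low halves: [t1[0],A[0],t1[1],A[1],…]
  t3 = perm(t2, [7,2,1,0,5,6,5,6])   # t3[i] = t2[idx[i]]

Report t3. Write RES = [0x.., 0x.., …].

t0 = [0x71, 0xf6, 0x7f, 0xae, 0xc5, 0x16, 0xc4, 0x86]
t1 = [0xae, 0xc5, 0xc5, 0x16, 0x16, 0xc4, 0xc4, 0x86]
t2 = [0xae, 0x86, 0xc5, 0x71, 0xc5, 0xf6, 0x16, 0x7f]
t3 = [0x7f, 0xc5, 0x86, 0xae, 0xf6, 0x16, 0xf6, 0x16]

RES = [ 0x7f  0xc5  0x86  0xae  0xf6  0x16  0xf6  0x16 ]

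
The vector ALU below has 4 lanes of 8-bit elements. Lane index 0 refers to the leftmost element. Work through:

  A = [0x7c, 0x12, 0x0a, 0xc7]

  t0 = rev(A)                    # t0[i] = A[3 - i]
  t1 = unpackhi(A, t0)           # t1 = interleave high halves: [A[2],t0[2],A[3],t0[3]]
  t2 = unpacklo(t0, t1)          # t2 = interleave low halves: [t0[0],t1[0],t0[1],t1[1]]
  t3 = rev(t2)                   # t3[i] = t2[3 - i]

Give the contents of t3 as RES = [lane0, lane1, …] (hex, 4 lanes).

RES = [ 0x12  0x0a  0x0a  0xc7 ]

t0 = [0xc7, 0x0a, 0x12, 0x7c]
t1 = [0x0a, 0x12, 0xc7, 0x7c]
t2 = [0xc7, 0x0a, 0x0a, 0x12]
t3 = [0x12, 0x0a, 0x0a, 0xc7]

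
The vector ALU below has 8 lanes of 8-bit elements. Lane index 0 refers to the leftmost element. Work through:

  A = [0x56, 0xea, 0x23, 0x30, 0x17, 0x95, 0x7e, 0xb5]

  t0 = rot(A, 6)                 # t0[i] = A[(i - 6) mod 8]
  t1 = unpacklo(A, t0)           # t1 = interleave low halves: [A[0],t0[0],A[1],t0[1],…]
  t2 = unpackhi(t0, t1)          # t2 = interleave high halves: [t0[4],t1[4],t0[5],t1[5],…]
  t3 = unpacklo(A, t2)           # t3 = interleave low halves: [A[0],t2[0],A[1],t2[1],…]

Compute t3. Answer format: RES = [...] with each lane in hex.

t0 = [0x23, 0x30, 0x17, 0x95, 0x7e, 0xb5, 0x56, 0xea]
t1 = [0x56, 0x23, 0xea, 0x30, 0x23, 0x17, 0x30, 0x95]
t2 = [0x7e, 0x23, 0xb5, 0x17, 0x56, 0x30, 0xea, 0x95]
t3 = [0x56, 0x7e, 0xea, 0x23, 0x23, 0xb5, 0x30, 0x17]

RES = [0x56, 0x7e, 0xea, 0x23, 0x23, 0xb5, 0x30, 0x17]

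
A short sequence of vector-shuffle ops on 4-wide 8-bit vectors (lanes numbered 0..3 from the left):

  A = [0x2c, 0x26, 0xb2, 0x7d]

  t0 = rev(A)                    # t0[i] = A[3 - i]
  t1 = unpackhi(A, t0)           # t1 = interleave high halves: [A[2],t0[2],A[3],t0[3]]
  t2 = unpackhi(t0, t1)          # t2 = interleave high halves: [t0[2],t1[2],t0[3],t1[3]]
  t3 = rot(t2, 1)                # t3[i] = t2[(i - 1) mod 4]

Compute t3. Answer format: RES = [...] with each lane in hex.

  t0: 7d b2 26 2c
  t1: b2 26 7d 2c
  t2: 26 7d 2c 2c
  t3: 2c 26 7d 2c

RES = [0x2c, 0x26, 0x7d, 0x2c]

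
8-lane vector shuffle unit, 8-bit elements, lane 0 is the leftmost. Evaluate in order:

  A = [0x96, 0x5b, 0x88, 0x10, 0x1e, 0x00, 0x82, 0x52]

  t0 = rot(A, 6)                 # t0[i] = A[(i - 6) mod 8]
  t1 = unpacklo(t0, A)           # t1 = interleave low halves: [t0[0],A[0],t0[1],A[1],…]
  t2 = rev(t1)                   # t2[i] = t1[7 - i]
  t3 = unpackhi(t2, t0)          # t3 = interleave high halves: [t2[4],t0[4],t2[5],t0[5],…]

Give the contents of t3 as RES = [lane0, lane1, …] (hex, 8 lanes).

  t0: 88 10 1e 00 82 52 96 5b
  t1: 88 96 10 5b 1e 88 00 10
  t2: 10 00 88 1e 5b 10 96 88
  t3: 5b 82 10 52 96 96 88 5b

RES = [0x5b, 0x82, 0x10, 0x52, 0x96, 0x96, 0x88, 0x5b]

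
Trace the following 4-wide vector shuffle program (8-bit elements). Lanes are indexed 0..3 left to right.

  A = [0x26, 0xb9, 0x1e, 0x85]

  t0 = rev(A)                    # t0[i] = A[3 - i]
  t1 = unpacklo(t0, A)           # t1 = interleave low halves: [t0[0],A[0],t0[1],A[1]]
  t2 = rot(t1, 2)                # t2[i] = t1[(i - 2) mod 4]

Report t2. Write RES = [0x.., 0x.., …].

  t0: 85 1e b9 26
  t1: 85 26 1e b9
  t2: 1e b9 85 26

RES = [0x1e, 0xb9, 0x85, 0x26]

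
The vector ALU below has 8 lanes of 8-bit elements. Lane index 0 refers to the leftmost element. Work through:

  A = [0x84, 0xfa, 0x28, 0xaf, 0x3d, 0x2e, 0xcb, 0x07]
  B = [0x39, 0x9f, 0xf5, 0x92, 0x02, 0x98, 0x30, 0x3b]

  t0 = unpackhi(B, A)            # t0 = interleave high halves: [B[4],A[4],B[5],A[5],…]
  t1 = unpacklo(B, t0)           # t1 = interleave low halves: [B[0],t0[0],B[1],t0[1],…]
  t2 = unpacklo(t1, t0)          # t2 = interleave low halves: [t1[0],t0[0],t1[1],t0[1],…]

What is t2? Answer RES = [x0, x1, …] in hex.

  t0: 02 3d 98 2e 30 cb 3b 07
  t1: 39 02 9f 3d f5 98 92 2e
  t2: 39 02 02 3d 9f 98 3d 2e

RES = [0x39, 0x02, 0x02, 0x3d, 0x9f, 0x98, 0x3d, 0x2e]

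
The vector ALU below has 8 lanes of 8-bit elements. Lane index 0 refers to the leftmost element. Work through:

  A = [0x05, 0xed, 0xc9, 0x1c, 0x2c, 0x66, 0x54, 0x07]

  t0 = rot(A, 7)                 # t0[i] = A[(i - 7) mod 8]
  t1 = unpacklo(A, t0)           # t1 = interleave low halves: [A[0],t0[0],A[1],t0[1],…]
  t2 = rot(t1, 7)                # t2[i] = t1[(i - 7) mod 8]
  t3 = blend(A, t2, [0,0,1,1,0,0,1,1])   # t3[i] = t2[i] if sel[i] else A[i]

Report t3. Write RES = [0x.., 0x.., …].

RES = [ 0x05  0xed  0xc9  0xc9  0x2c  0x66  0x2c  0x05 ]

t0 = [0xed, 0xc9, 0x1c, 0x2c, 0x66, 0x54, 0x07, 0x05]
t1 = [0x05, 0xed, 0xed, 0xc9, 0xc9, 0x1c, 0x1c, 0x2c]
t2 = [0xed, 0xed, 0xc9, 0xc9, 0x1c, 0x1c, 0x2c, 0x05]
t3 = [0x05, 0xed, 0xc9, 0xc9, 0x2c, 0x66, 0x2c, 0x05]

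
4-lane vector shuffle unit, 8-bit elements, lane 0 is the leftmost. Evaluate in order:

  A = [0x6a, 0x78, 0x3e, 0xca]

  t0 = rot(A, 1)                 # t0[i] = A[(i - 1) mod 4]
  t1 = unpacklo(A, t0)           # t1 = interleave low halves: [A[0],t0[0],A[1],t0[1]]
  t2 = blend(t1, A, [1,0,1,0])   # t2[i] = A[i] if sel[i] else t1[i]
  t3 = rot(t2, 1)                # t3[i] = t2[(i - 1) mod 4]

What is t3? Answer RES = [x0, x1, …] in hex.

  t0: ca 6a 78 3e
  t1: 6a ca 78 6a
  t2: 6a ca 3e 6a
  t3: 6a 6a ca 3e

RES = [ 0x6a  0x6a  0xca  0x3e ]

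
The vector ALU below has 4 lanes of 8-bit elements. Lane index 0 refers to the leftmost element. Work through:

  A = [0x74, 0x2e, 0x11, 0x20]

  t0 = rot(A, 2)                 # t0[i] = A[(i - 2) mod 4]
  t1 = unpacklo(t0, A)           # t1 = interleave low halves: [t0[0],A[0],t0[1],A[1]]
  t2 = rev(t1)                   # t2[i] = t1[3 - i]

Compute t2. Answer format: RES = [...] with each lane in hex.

  t0: 11 20 74 2e
  t1: 11 74 20 2e
  t2: 2e 20 74 11

RES = [0x2e, 0x20, 0x74, 0x11]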